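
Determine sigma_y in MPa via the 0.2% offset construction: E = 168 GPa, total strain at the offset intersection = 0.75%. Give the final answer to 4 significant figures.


Offset strain = 0.002
Elastic strain at yield = total_strain - offset = 7.5e-03 - 0.002 = 5.5e-03
sigma_y = E * elastic_strain = 168000 * 5.5e-03
sigma_y = 924 MPa


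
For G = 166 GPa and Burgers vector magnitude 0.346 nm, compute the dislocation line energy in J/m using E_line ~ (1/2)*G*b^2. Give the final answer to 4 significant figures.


E = G*b^2/2
b = 0.346 nm = 3.46e-10 m
G = 166 GPa = 1.66e+11 Pa
E = 0.5 * 1.66e+11 * (3.46e-10)^2
E = 9.936e-09 J/m


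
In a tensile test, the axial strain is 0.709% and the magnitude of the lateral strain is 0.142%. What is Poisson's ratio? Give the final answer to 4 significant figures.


nu = -epsilon_lat / epsilon_axial
Lateral strain is contraction (negative), so using magnitudes:
nu = 0.142 / 0.709
nu = 0.2003


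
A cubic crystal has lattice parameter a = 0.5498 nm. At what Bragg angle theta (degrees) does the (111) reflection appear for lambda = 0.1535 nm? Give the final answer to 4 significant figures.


d = a / sqrt(h^2+k^2+l^2)
d = 0.5498 / sqrt(3) = 0.317427 nm
lambda = 2*d*sin(theta)  =>  sin(theta) = lambda / (2*d)
sin(theta) = 0.1535 / (2 * 0.317427) = 0.241788
theta = 13.99 deg


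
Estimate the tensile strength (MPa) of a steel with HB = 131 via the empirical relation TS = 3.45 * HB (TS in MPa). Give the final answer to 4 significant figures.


TS (MPa) = 3.45 * HB
TS = 3.45 * 131
TS = 452 MPa


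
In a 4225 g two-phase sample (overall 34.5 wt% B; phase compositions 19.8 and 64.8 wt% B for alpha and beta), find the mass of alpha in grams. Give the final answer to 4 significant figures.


f_alpha = (C_beta - C0) / (C_beta - C_alpha)
f_alpha = (64.8 - 34.5) / (64.8 - 19.8) = 0.673333
m_alpha = f_alpha * m_total = 0.673333 * 4225 = 2845 g


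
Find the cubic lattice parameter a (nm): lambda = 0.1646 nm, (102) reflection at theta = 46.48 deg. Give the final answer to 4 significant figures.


d = lambda / (2*sin(theta))
d = 0.1646 / (2*sin(46.48 deg))
d = 0.113496 nm
a = d * sqrt(h^2+k^2+l^2) = 0.113496 * sqrt(5)
a = 0.2538 nm


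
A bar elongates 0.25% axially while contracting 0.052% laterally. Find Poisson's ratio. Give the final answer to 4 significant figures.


nu = -epsilon_lat / epsilon_axial
Lateral strain is contraction (negative), so using magnitudes:
nu = 0.052 / 0.25
nu = 0.208


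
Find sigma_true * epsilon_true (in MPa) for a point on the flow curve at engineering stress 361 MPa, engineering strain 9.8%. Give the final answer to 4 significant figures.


sigma_true = sigma_eng * (1 + epsilon_eng)
sigma_true = 361 * (1 + 0.098) = 396.378 MPa
epsilon_true = ln(1 + epsilon_eng)
epsilon_true = ln(1 + 0.098) = 0.0934903
sigma_true * epsilon_true = 396.378 * 0.0934903 = 37.06 MPa


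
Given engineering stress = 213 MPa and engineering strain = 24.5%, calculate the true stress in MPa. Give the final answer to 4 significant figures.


sigma_true = sigma_eng * (1 + epsilon_eng)
sigma_true = 213 * (1 + 0.245)
sigma_true = 265.2 MPa


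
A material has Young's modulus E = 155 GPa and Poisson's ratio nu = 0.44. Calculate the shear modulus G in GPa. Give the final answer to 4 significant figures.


G = E / (2*(1+nu))
G = 155 / (2*(1+0.44))
G = 53.82 GPa


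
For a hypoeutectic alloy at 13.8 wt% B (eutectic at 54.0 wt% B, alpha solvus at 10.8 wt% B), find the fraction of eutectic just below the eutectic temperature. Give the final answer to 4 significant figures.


f_primary = (C_e - C0) / (C_e - C_alpha_max)
f_primary = (54.0 - 13.8) / (54.0 - 10.8)
f_primary = 0.930556
f_eutectic = 1 - 0.930556 = 0.06944


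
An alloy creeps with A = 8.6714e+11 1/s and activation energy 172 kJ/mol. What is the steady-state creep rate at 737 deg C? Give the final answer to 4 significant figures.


rate = A * exp(-Q / (R*T))
T = 737 + 273.15 = 1010.15 K
rate = 8.6714e+11 * exp(-172e3 / (8.314 * 1010.15))
rate = 1106 1/s


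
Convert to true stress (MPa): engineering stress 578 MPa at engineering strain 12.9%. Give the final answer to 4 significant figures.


sigma_true = sigma_eng * (1 + epsilon_eng)
sigma_true = 578 * (1 + 0.129)
sigma_true = 652.6 MPa


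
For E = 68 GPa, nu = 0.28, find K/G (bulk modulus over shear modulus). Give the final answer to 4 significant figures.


G = E / (2*(1+nu))
G = 68 / (2*(1+0.28)) = 26.5625 GPa
K = E / (3*(1-2*nu))
K = 68 / (3*(1-2*0.28)) = 51.5152 GPa
K/G = 51.5152 / 26.5625 = 1.939


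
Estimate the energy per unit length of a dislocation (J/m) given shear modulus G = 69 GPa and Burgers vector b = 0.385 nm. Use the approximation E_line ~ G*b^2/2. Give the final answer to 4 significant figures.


E = G*b^2/2
b = 0.385 nm = 3.85e-10 m
G = 69 GPa = 6.9e+10 Pa
E = 0.5 * 6.9e+10 * (3.85e-10)^2
E = 5.114e-09 J/m


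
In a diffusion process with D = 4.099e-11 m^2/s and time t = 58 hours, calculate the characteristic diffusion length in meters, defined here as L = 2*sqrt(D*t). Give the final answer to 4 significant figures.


t = 58 hr = 208800 s
Diffusion length = 2*sqrt(D*t)
= 2*sqrt(4.099e-11 * 208800)
= 5.851e-03 m


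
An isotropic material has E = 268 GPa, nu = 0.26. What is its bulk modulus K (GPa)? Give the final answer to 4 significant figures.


K = E / (3*(1-2*nu))
K = 268 / (3*(1-2*0.26))
K = 186.1 GPa


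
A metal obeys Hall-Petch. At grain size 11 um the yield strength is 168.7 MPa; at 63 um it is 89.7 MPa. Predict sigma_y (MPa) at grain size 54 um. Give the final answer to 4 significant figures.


sigma_y = sigma0 + k / sqrt(d)
1/sqrt(d1) = 1/sqrt(1.1e-05) = 301.511;  1/sqrt(d2) = 125.988
k = (sigma1 - sigma2) / (1/sqrt(d1) - 1/sqrt(d2)) = (168.7 - 89.7) / (301.511 - 125.988) = 0.450083 MPa*m^0.5
sigma0 = sigma1 - k/sqrt(d1) = 168.7 - 0.450083*301.511 = 32.9949 MPa
sigma_y(d3) = 32.9949 + 0.450083 / sqrt(5.4e-05) = 94.24 MPa


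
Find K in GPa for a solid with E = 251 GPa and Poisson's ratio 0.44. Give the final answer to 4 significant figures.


K = E / (3*(1-2*nu))
K = 251 / (3*(1-2*0.44))
K = 697.2 GPa


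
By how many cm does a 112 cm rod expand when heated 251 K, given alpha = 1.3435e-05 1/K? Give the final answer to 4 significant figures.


dL = L0 * alpha * dT
dL = 112 * 1.3435e-05 * 251
dL = 0.3777 cm


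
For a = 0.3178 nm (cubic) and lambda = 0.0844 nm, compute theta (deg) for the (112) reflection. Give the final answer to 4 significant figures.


d = a / sqrt(h^2+k^2+l^2)
d = 0.3178 / sqrt(6) = 0.129741 nm
lambda = 2*d*sin(theta)  =>  sin(theta) = lambda / (2*d)
sin(theta) = 0.0844 / (2 * 0.129741) = 0.325263
theta = 18.98 deg


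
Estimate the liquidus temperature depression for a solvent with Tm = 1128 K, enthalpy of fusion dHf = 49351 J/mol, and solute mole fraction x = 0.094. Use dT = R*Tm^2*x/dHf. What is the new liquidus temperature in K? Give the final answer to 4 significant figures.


dT = R*Tm^2*x / dHf
dT = 8.314 * 1128^2 * 0.094 / 49351
dT = 20.1493 K
T_new = 1128 - 20.1493 = 1108 K


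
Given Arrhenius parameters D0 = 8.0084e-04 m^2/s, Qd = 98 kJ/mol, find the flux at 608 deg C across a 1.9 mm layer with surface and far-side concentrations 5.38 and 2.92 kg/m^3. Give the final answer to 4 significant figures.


Step 1: D = D0 * exp(-Qd/(R*T))
T = 608 + 273.15 = 881.15 K
D = 8.0084e-04 * exp(-98e3 / (8.314 * 881.15)) = 1.24133e-09 m^2/s
Step 2: J = D * (C1 - C2) / dx
J = 1.24133e-09 * (5.38 - 2.92) / 1.9e-03
J = 1.607e-06 kg/(m^2*s)


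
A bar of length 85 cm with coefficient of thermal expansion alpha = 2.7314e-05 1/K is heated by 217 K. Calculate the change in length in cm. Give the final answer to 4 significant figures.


dL = L0 * alpha * dT
dL = 85 * 2.7314e-05 * 217
dL = 0.5038 cm


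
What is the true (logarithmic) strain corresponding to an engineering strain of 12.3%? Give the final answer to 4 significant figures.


epsilon_true = ln(1 + epsilon_eng)
epsilon_true = ln(1 + 0.123)
epsilon_true = 0.116


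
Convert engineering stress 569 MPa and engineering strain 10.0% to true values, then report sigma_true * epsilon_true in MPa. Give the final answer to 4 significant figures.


sigma_true = sigma_eng * (1 + epsilon_eng)
sigma_true = 569 * (1 + 0.1) = 625.9 MPa
epsilon_true = ln(1 + epsilon_eng)
epsilon_true = ln(1 + 0.1) = 0.0953102
sigma_true * epsilon_true = 625.9 * 0.0953102 = 59.65 MPa


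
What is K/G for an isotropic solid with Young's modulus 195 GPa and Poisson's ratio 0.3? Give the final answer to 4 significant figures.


G = E / (2*(1+nu))
G = 195 / (2*(1+0.3)) = 75 GPa
K = E / (3*(1-2*nu))
K = 195 / (3*(1-2*0.3)) = 162.5 GPa
K/G = 162.5 / 75 = 2.167


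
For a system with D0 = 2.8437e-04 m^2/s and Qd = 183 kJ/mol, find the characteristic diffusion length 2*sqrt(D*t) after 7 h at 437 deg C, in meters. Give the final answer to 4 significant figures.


Step 1: D = D0 * exp(-Qd/(R*T))
T = 710.15 K
D = 2.8437e-04 * exp(-183e3 / (8.314 * 710.15)) = 9.83891e-18 m^2/s
Step 2: L = 2*sqrt(D*t)
t = 7 h = 25200 s
L = 2*sqrt(9.83891e-18 * 25200) = 9.959e-07 m


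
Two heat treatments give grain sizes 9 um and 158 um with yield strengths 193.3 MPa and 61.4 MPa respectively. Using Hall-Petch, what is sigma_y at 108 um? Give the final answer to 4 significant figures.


sigma_y = sigma0 + k / sqrt(d)
1/sqrt(d1) = 1/sqrt(9e-06) = 333.333;  1/sqrt(d2) = 79.5557
k = (sigma1 - sigma2) / (1/sqrt(d1) - 1/sqrt(d2)) = (193.3 - 61.4) / (333.333 - 79.5557) = 0.519746 MPa*m^0.5
sigma0 = sigma1 - k/sqrt(d1) = 193.3 - 0.519746*333.333 = 20.0512 MPa
sigma_y(d3) = 20.0512 + 0.519746 / sqrt(1.08e-04) = 70.06 MPa


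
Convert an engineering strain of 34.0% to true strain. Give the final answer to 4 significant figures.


epsilon_true = ln(1 + epsilon_eng)
epsilon_true = ln(1 + 0.34)
epsilon_true = 0.2927


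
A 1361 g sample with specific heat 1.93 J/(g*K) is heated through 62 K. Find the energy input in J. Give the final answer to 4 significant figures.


Q = m * cp * dT
Q = 1361 * 1.93 * 62
Q = 162900 J


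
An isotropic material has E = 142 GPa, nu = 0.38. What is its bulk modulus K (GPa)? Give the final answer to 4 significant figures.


K = E / (3*(1-2*nu))
K = 142 / (3*(1-2*0.38))
K = 197.2 GPa


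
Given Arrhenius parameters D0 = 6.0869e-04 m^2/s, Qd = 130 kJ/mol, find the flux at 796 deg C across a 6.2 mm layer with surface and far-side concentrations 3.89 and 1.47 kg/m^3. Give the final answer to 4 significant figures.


Step 1: D = D0 * exp(-Qd/(R*T))
T = 796 + 273.15 = 1069.15 K
D = 6.0869e-04 * exp(-130e3 / (8.314 * 1069.15)) = 2.7093e-10 m^2/s
Step 2: J = D * (C1 - C2) / dx
J = 2.7093e-10 * (3.89 - 1.47) / 6.2e-03
J = 1.057e-07 kg/(m^2*s)


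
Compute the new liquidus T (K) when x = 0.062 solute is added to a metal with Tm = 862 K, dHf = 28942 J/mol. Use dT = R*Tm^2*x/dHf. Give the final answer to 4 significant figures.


dT = R*Tm^2*x / dHf
dT = 8.314 * 862^2 * 0.062 / 28942
dT = 13.2339 K
T_new = 862 - 13.2339 = 848.8 K


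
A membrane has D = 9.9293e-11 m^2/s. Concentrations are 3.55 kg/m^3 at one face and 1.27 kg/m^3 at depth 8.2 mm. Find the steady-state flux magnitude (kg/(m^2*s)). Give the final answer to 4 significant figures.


J = -D * (dC/dx) = D * (C1 - C2) / dx
J = 9.9293e-11 * (3.55 - 1.27) / 8.2e-03
J = 2.761e-08 kg/(m^2*s)


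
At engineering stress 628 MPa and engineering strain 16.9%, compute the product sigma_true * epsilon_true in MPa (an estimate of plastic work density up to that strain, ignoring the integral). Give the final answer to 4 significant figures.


sigma_true = sigma_eng * (1 + epsilon_eng)
sigma_true = 628 * (1 + 0.169) = 734.132 MPa
epsilon_true = ln(1 + epsilon_eng)
epsilon_true = ln(1 + 0.169) = 0.156149
sigma_true * epsilon_true = 734.132 * 0.156149 = 114.6 MPa


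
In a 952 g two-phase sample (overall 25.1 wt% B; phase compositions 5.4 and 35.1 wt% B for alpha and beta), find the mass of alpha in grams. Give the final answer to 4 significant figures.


f_alpha = (C_beta - C0) / (C_beta - C_alpha)
f_alpha = (35.1 - 25.1) / (35.1 - 5.4) = 0.3367
m_alpha = f_alpha * m_total = 0.3367 * 952 = 320.5 g


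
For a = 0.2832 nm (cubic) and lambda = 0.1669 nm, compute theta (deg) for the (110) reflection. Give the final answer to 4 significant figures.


d = a / sqrt(h^2+k^2+l^2)
d = 0.2832 / sqrt(2) = 0.200253 nm
lambda = 2*d*sin(theta)  =>  sin(theta) = lambda / (2*d)
sin(theta) = 0.1669 / (2 * 0.200253) = 0.416724
theta = 24.63 deg


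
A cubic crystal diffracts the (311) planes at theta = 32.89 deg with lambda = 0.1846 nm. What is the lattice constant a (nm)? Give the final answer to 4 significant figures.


d = lambda / (2*sin(theta))
d = 0.1846 / (2*sin(32.89 deg))
d = 0.169973 nm
a = d * sqrt(h^2+k^2+l^2) = 0.169973 * sqrt(11)
a = 0.5637 nm


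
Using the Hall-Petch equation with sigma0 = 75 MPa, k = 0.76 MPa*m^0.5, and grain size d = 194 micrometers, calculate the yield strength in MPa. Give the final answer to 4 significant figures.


sigma_y = sigma0 + k / sqrt(d)
d = 194 um = 1.94e-04 m
sigma_y = 75 + 0.76 / sqrt(1.94e-04)
sigma_y = 129.6 MPa


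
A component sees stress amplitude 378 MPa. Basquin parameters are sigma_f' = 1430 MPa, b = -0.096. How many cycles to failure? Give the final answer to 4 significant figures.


sigma_a = sigma_f' * (2*Nf)^b
2*Nf = (sigma_a / sigma_f')^(1/b)
2*Nf = (378 / 1430)^(1/-0.096)
2*Nf = 1.04523e+06
Nf = 522600 cycles


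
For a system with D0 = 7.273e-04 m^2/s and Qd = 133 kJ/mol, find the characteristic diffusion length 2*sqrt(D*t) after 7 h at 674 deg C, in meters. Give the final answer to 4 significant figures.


Step 1: D = D0 * exp(-Qd/(R*T))
T = 947.15 K
D = 7.273e-04 * exp(-133e3 / (8.314 * 947.15)) = 3.36198e-11 m^2/s
Step 2: L = 2*sqrt(D*t)
t = 7 h = 25200 s
L = 2*sqrt(3.36198e-11 * 25200) = 1.841e-03 m


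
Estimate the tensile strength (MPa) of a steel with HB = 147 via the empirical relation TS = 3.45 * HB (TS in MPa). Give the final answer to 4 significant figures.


TS (MPa) = 3.45 * HB
TS = 3.45 * 147
TS = 507.2 MPa


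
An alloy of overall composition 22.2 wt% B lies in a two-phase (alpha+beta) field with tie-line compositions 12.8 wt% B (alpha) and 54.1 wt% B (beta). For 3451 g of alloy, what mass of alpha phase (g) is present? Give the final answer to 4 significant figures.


f_alpha = (C_beta - C0) / (C_beta - C_alpha)
f_alpha = (54.1 - 22.2) / (54.1 - 12.8) = 0.772397
m_alpha = f_alpha * m_total = 0.772397 * 3451 = 2666 g


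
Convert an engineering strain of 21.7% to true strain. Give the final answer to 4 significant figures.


epsilon_true = ln(1 + epsilon_eng)
epsilon_true = ln(1 + 0.217)
epsilon_true = 0.1964


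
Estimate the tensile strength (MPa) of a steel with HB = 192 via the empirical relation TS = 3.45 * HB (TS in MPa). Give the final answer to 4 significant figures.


TS (MPa) = 3.45 * HB
TS = 3.45 * 192
TS = 662.4 MPa


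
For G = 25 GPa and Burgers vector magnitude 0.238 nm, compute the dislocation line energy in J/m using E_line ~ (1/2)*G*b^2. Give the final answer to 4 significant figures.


E = G*b^2/2
b = 0.238 nm = 2.38e-10 m
G = 25 GPa = 2.5e+10 Pa
E = 0.5 * 2.5e+10 * (2.38e-10)^2
E = 7.081e-10 J/m


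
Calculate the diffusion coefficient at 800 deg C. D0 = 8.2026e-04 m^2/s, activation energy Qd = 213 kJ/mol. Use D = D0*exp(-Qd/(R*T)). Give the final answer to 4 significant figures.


D = D0 * exp(-Qd / (R*T))
T = 1073.15 K
D = 8.2026e-04 * exp(-213e3 / (8.314 * 1073.15))
D = 3.516e-14 m^2/s


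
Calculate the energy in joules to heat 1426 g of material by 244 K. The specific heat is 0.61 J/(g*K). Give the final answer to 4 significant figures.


Q = m * cp * dT
Q = 1426 * 0.61 * 244
Q = 212200 J


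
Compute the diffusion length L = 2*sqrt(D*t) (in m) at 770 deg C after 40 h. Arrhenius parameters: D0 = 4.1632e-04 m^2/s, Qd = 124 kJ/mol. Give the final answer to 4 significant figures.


Step 1: D = D0 * exp(-Qd/(R*T))
T = 1043.15 K
D = 4.1632e-04 * exp(-124e3 / (8.314 * 1043.15)) = 2.57059e-10 m^2/s
Step 2: L = 2*sqrt(D*t)
t = 40 h = 144000 s
L = 2*sqrt(2.57059e-10 * 144000) = 0.01217 m


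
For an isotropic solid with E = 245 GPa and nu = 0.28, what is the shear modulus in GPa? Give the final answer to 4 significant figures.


G = E / (2*(1+nu))
G = 245 / (2*(1+0.28))
G = 95.7 GPa


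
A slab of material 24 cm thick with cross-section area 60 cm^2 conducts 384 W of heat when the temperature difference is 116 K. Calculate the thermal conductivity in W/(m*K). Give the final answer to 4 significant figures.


k = Q*L / (A*dT)
L = 0.24 m, A = 6e-03 m^2
k = 384 * 0.24 / (6e-03 * 116)
k = 132.4 W/(m*K)


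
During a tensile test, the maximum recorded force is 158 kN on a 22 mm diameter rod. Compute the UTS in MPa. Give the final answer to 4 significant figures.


A0 = pi*(d/2)^2 = pi*(22/2)^2 = 380.133 mm^2
UTS = F_max / A0 = 158*1000 / 380.133
UTS = 415.6 MPa


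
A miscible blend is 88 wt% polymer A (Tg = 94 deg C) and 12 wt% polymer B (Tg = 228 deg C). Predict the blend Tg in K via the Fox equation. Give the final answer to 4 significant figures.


1/Tg = w1/Tg1 + w2/Tg2 (in Kelvin)
Tg1 = 367.15 K, Tg2 = 501.15 K
1/Tg = 0.88/367.15 + 0.12/501.15
Tg = 379.3 K


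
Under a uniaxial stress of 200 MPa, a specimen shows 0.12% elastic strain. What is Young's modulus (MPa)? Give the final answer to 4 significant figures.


E = sigma / epsilon
epsilon = 0.12% = 1.2e-03
E = 200 / 1.2e-03
E = 166700 MPa


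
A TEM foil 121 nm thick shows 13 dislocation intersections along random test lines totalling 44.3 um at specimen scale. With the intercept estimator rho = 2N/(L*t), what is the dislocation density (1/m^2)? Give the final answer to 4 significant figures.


rho = 2N / (L * t)
L = 44.3 um = 4.43e-05 m, t = 121 nm = 1.21e-07 m
rho = 2 * 13 / (4.43e-05 * 1.21e-07)
rho = 4.85e+12 1/m^2


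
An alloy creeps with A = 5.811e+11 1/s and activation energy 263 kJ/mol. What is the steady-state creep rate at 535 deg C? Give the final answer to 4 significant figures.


rate = A * exp(-Q / (R*T))
T = 535 + 273.15 = 808.15 K
rate = 5.811e+11 * exp(-263e3 / (8.314 * 808.15))
rate = 5.817e-06 1/s


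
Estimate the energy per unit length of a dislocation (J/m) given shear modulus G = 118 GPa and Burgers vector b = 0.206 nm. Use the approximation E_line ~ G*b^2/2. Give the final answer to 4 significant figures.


E = G*b^2/2
b = 0.206 nm = 2.06e-10 m
G = 118 GPa = 1.18e+11 Pa
E = 0.5 * 1.18e+11 * (2.06e-10)^2
E = 2.504e-09 J/m


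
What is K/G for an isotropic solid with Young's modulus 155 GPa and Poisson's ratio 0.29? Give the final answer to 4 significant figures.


G = E / (2*(1+nu))
G = 155 / (2*(1+0.29)) = 60.0775 GPa
K = E / (3*(1-2*nu))
K = 155 / (3*(1-2*0.29)) = 123.016 GPa
K/G = 123.016 / 60.0775 = 2.048


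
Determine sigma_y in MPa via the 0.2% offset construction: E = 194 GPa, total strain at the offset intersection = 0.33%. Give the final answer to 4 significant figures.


Offset strain = 0.002
Elastic strain at yield = total_strain - offset = 3.3e-03 - 0.002 = 1.3e-03
sigma_y = E * elastic_strain = 194000 * 1.3e-03
sigma_y = 252.2 MPa


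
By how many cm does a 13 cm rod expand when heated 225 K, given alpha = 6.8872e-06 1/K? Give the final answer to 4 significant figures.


dL = L0 * alpha * dT
dL = 13 * 6.8872e-06 * 225
dL = 0.02015 cm


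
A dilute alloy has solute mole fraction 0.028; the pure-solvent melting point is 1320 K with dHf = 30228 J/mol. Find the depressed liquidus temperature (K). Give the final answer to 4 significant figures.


dT = R*Tm^2*x / dHf
dT = 8.314 * 1320^2 * 0.028 / 30228
dT = 13.4186 K
T_new = 1320 - 13.4186 = 1307 K


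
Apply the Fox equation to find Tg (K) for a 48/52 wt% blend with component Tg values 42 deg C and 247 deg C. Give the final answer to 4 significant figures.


1/Tg = w1/Tg1 + w2/Tg2 (in Kelvin)
Tg1 = 315.15 K, Tg2 = 520.15 K
1/Tg = 0.48/315.15 + 0.52/520.15
Tg = 396.4 K


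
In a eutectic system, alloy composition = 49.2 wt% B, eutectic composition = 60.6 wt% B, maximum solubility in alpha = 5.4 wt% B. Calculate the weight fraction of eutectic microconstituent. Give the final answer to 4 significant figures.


f_primary = (C_e - C0) / (C_e - C_alpha_max)
f_primary = (60.6 - 49.2) / (60.6 - 5.4)
f_primary = 0.206522
f_eutectic = 1 - 0.206522 = 0.7935


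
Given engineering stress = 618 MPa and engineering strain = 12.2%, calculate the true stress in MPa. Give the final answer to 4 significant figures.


sigma_true = sigma_eng * (1 + epsilon_eng)
sigma_true = 618 * (1 + 0.122)
sigma_true = 693.4 MPa


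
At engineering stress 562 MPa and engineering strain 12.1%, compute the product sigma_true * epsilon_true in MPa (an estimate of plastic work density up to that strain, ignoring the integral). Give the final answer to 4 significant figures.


sigma_true = sigma_eng * (1 + epsilon_eng)
sigma_true = 562 * (1 + 0.121) = 630.002 MPa
epsilon_true = ln(1 + epsilon_eng)
epsilon_true = ln(1 + 0.121) = 0.114221
sigma_true * epsilon_true = 630.002 * 0.114221 = 71.96 MPa


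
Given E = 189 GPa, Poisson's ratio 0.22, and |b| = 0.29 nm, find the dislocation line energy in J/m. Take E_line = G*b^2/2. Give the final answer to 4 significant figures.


Step 1: G = E / (2*(1+nu))
G = 189 / (2*(1+0.22)) = 77.459 GPa = 7.7459e+10 Pa
Step 2: E_line = G*b^2/2
b = 0.29 nm = 2.9e-10 m
E_line = 0.5 * 7.7459e+10 * (2.9e-10)^2 = 3.257e-09 J/m


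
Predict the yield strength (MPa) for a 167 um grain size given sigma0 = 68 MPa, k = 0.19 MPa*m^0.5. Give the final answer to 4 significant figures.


sigma_y = sigma0 + k / sqrt(d)
d = 167 um = 1.67e-04 m
sigma_y = 68 + 0.19 / sqrt(1.67e-04)
sigma_y = 82.7 MPa


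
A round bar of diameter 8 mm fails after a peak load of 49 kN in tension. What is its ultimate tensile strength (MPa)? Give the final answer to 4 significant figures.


A0 = pi*(d/2)^2 = pi*(8/2)^2 = 50.2655 mm^2
UTS = F_max / A0 = 49*1000 / 50.2655
UTS = 974.8 MPa


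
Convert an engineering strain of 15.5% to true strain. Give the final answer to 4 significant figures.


epsilon_true = ln(1 + epsilon_eng)
epsilon_true = ln(1 + 0.155)
epsilon_true = 0.1441


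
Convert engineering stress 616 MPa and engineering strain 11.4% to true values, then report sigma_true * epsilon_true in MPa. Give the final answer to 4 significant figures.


sigma_true = sigma_eng * (1 + epsilon_eng)
sigma_true = 616 * (1 + 0.114) = 686.224 MPa
epsilon_true = ln(1 + epsilon_eng)
epsilon_true = ln(1 + 0.114) = 0.107957
sigma_true * epsilon_true = 686.224 * 0.107957 = 74.08 MPa


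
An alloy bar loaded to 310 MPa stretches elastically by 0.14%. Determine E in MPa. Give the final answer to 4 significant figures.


E = sigma / epsilon
epsilon = 0.14% = 1.4e-03
E = 310 / 1.4e-03
E = 221400 MPa


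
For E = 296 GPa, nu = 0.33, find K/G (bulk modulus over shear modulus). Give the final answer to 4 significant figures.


G = E / (2*(1+nu))
G = 296 / (2*(1+0.33)) = 111.278 GPa
K = E / (3*(1-2*nu))
K = 296 / (3*(1-2*0.33)) = 290.196 GPa
K/G = 290.196 / 111.278 = 2.608


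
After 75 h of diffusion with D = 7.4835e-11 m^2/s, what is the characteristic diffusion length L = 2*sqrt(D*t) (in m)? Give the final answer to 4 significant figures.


t = 75 hr = 270000 s
Diffusion length = 2*sqrt(D*t)
= 2*sqrt(7.4835e-11 * 270000)
= 8.99e-03 m


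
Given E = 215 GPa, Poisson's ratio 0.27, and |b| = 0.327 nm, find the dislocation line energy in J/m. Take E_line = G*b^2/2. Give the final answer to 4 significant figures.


Step 1: G = E / (2*(1+nu))
G = 215 / (2*(1+0.27)) = 84.6457 GPa = 8.46457e+10 Pa
Step 2: E_line = G*b^2/2
b = 0.327 nm = 3.27e-10 m
E_line = 0.5 * 8.46457e+10 * (3.27e-10)^2 = 4.526e-09 J/m


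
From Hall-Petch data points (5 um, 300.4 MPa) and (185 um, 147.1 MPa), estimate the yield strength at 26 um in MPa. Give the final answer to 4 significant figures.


sigma_y = sigma0 + k / sqrt(d)
1/sqrt(d1) = 1/sqrt(5e-06) = 447.214;  1/sqrt(d2) = 73.5215
k = (sigma1 - sigma2) / (1/sqrt(d1) - 1/sqrt(d2)) = (300.4 - 147.1) / (447.214 - 73.5215) = 0.410231 MPa*m^0.5
sigma0 = sigma1 - k/sqrt(d1) = 300.4 - 0.410231*447.214 = 116.939 MPa
sigma_y(d3) = 116.939 + 0.410231 / sqrt(2.6e-05) = 197.4 MPa


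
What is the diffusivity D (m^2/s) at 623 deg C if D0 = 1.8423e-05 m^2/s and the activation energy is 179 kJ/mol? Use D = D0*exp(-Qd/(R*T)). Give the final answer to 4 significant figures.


D = D0 * exp(-Qd / (R*T))
T = 896.15 K
D = 1.8423e-05 * exp(-179e3 / (8.314 * 896.15))
D = 6.784e-16 m^2/s


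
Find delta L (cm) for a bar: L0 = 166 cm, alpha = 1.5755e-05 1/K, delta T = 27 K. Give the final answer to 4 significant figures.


dL = L0 * alpha * dT
dL = 166 * 1.5755e-05 * 27
dL = 0.07061 cm


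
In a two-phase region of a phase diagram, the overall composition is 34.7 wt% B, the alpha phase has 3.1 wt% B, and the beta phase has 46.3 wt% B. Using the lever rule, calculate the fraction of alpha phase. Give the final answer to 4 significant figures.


f_alpha = (C_beta - C0) / (C_beta - C_alpha)
f_alpha = (46.3 - 34.7) / (46.3 - 3.1)
f_alpha = 0.2685


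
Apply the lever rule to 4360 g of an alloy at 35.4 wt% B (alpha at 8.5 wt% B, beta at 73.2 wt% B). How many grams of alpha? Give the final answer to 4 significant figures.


f_alpha = (C_beta - C0) / (C_beta - C_alpha)
f_alpha = (73.2 - 35.4) / (73.2 - 8.5) = 0.584235
m_alpha = f_alpha * m_total = 0.584235 * 4360 = 2547 g


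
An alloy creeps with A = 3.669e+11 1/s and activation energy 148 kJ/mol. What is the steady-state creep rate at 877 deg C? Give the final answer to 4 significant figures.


rate = A * exp(-Q / (R*T))
T = 877 + 273.15 = 1150.15 K
rate = 3.669e+11 * exp(-148e3 / (8.314 * 1150.15))
rate = 69630 1/s


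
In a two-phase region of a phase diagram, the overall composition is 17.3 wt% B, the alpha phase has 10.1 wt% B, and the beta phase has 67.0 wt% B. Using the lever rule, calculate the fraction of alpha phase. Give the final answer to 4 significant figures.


f_alpha = (C_beta - C0) / (C_beta - C_alpha)
f_alpha = (67.0 - 17.3) / (67.0 - 10.1)
f_alpha = 0.8735


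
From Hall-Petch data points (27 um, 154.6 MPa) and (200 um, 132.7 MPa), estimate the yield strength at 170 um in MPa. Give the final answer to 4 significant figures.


sigma_y = sigma0 + k / sqrt(d)
1/sqrt(d1) = 1/sqrt(2.7e-05) = 192.45;  1/sqrt(d2) = 70.7107
k = (sigma1 - sigma2) / (1/sqrt(d1) - 1/sqrt(d2)) = (154.6 - 132.7) / (192.45 - 70.7107) = 0.179892 MPa*m^0.5
sigma0 = sigma1 - k/sqrt(d1) = 154.6 - 0.179892*192.45 = 119.98 MPa
sigma_y(d3) = 119.98 + 0.179892 / sqrt(1.7e-04) = 133.8 MPa


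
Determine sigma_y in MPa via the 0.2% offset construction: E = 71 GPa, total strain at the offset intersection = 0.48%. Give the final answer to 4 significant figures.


Offset strain = 0.002
Elastic strain at yield = total_strain - offset = 4.8e-03 - 0.002 = 2.8e-03
sigma_y = E * elastic_strain = 71000 * 2.8e-03
sigma_y = 198.8 MPa


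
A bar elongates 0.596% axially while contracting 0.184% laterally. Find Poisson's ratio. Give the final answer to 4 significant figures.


nu = -epsilon_lat / epsilon_axial
Lateral strain is contraction (negative), so using magnitudes:
nu = 0.184 / 0.596
nu = 0.3087


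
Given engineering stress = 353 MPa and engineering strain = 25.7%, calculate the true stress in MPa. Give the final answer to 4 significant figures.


sigma_true = sigma_eng * (1 + epsilon_eng)
sigma_true = 353 * (1 + 0.257)
sigma_true = 443.7 MPa


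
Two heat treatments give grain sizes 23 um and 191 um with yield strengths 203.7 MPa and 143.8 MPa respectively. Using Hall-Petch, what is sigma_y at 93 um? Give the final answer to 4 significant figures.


sigma_y = sigma0 + k / sqrt(d)
1/sqrt(d1) = 1/sqrt(2.3e-05) = 208.514;  1/sqrt(d2) = 72.3575
k = (sigma1 - sigma2) / (1/sqrt(d1) - 1/sqrt(d2)) = (203.7 - 143.8) / (208.514 - 72.3575) = 0.439933 MPa*m^0.5
sigma0 = sigma1 - k/sqrt(d1) = 203.7 - 0.439933*208.514 = 111.968 MPa
sigma_y(d3) = 111.968 + 0.439933 / sqrt(9.3e-05) = 157.6 MPa


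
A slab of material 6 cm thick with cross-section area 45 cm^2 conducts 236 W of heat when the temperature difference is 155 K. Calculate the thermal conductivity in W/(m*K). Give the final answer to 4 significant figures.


k = Q*L / (A*dT)
L = 0.06 m, A = 4.5e-03 m^2
k = 236 * 0.06 / (4.5e-03 * 155)
k = 20.3 W/(m*K)


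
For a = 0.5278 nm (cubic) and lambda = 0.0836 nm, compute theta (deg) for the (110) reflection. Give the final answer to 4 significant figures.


d = a / sqrt(h^2+k^2+l^2)
d = 0.5278 / sqrt(2) = 0.373211 nm
lambda = 2*d*sin(theta)  =>  sin(theta) = lambda / (2*d)
sin(theta) = 0.0836 / (2 * 0.373211) = 0.112001
theta = 6.431 deg


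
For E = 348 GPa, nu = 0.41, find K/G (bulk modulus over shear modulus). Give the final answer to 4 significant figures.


G = E / (2*(1+nu))
G = 348 / (2*(1+0.41)) = 123.404 GPa
K = E / (3*(1-2*nu))
K = 348 / (3*(1-2*0.41)) = 644.444 GPa
K/G = 644.444 / 123.404 = 5.222


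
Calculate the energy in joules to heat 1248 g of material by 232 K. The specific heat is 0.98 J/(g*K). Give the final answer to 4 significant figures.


Q = m * cp * dT
Q = 1248 * 0.98 * 232
Q = 283700 J


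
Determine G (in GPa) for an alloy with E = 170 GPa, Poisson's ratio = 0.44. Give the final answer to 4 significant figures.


G = E / (2*(1+nu))
G = 170 / (2*(1+0.44))
G = 59.03 GPa


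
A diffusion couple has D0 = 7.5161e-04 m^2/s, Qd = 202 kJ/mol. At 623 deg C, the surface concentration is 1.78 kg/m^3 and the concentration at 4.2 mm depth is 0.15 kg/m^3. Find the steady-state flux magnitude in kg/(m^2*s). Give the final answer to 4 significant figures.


Step 1: D = D0 * exp(-Qd/(R*T))
T = 623 + 273.15 = 896.15 K
D = 7.5161e-04 * exp(-202e3 / (8.314 * 896.15)) = 1.26306e-15 m^2/s
Step 2: J = D * (C1 - C2) / dx
J = 1.26306e-15 * (1.78 - 0.15) / 4.2e-03
J = 4.902e-13 kg/(m^2*s)


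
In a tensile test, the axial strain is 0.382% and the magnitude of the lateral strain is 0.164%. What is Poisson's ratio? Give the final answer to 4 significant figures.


nu = -epsilon_lat / epsilon_axial
Lateral strain is contraction (negative), so using magnitudes:
nu = 0.164 / 0.382
nu = 0.4293


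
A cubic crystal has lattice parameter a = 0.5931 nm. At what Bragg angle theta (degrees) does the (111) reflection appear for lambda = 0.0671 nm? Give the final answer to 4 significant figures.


d = a / sqrt(h^2+k^2+l^2)
d = 0.5931 / sqrt(3) = 0.342426 nm
lambda = 2*d*sin(theta)  =>  sin(theta) = lambda / (2*d)
sin(theta) = 0.0671 / (2 * 0.342426) = 0.0979772
theta = 5.623 deg


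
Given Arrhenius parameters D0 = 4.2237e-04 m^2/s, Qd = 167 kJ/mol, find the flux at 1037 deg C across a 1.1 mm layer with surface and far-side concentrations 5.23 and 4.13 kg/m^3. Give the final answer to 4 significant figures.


Step 1: D = D0 * exp(-Qd/(R*T))
T = 1037 + 273.15 = 1310.15 K
D = 4.2237e-04 * exp(-167e3 / (8.314 * 1310.15)) = 9.2746e-11 m^2/s
Step 2: J = D * (C1 - C2) / dx
J = 9.2746e-11 * (5.23 - 4.13) / 1.1e-03
J = 9.275e-08 kg/(m^2*s)


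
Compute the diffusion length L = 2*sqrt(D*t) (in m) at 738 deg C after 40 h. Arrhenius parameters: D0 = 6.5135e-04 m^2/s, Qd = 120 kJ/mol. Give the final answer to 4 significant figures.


Step 1: D = D0 * exp(-Qd/(R*T))
T = 1011.15 K
D = 6.5135e-04 * exp(-120e3 / (8.314 * 1011.15)) = 4.11674e-10 m^2/s
Step 2: L = 2*sqrt(D*t)
t = 40 h = 144000 s
L = 2*sqrt(4.11674e-10 * 144000) = 0.0154 m


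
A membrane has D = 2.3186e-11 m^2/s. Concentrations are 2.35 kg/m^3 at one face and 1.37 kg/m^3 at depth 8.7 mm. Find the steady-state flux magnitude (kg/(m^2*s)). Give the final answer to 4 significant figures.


J = -D * (dC/dx) = D * (C1 - C2) / dx
J = 2.3186e-11 * (2.35 - 1.37) / 8.7e-03
J = 2.612e-09 kg/(m^2*s)


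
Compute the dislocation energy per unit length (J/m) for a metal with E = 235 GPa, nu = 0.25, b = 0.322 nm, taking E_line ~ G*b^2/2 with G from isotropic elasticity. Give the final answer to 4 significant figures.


Step 1: G = E / (2*(1+nu))
G = 235 / (2*(1+0.25)) = 94 GPa = 9.4e+10 Pa
Step 2: E_line = G*b^2/2
b = 0.322 nm = 3.22e-10 m
E_line = 0.5 * 9.4e+10 * (3.22e-10)^2 = 4.873e-09 J/m


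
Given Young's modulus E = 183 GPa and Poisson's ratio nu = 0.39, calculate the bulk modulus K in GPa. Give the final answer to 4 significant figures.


K = E / (3*(1-2*nu))
K = 183 / (3*(1-2*0.39))
K = 277.3 GPa


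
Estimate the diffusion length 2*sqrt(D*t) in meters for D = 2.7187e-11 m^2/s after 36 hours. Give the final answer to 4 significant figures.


t = 36 hr = 129600 s
Diffusion length = 2*sqrt(D*t)
= 2*sqrt(2.7187e-11 * 129600)
= 3.754e-03 m


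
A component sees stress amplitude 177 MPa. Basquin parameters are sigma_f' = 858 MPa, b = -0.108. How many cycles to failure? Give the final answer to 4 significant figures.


sigma_a = sigma_f' * (2*Nf)^b
2*Nf = (sigma_a / sigma_f')^(1/b)
2*Nf = (177 / 858)^(1/-0.108)
2*Nf = 2.22511e+06
Nf = 1.113e+06 cycles


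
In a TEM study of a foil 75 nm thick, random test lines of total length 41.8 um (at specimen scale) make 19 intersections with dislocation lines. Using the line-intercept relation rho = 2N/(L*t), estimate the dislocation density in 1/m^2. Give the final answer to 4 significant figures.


rho = 2N / (L * t)
L = 41.8 um = 4.18e-05 m, t = 75 nm = 7.5e-08 m
rho = 2 * 19 / (4.18e-05 * 7.5e-08)
rho = 1.212e+13 1/m^2


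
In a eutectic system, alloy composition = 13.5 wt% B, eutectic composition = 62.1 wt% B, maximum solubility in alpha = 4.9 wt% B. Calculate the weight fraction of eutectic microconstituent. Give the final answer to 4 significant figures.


f_primary = (C_e - C0) / (C_e - C_alpha_max)
f_primary = (62.1 - 13.5) / (62.1 - 4.9)
f_primary = 0.84965
f_eutectic = 1 - 0.84965 = 0.1503


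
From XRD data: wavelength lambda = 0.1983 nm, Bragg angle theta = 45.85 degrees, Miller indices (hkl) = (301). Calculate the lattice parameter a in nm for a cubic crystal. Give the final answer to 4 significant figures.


d = lambda / (2*sin(theta))
d = 0.1983 / (2*sin(45.85 deg))
d = 0.138185 nm
a = d * sqrt(h^2+k^2+l^2) = 0.138185 * sqrt(10)
a = 0.437 nm


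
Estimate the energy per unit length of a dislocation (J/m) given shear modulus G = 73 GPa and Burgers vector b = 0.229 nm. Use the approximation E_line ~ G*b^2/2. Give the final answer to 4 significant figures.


E = G*b^2/2
b = 0.229 nm = 2.29e-10 m
G = 73 GPa = 7.3e+10 Pa
E = 0.5 * 7.3e+10 * (2.29e-10)^2
E = 1.914e-09 J/m


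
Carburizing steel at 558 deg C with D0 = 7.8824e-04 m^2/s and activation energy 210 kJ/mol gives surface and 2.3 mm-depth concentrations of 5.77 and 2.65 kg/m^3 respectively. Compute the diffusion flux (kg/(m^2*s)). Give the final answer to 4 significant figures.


Step 1: D = D0 * exp(-Qd/(R*T))
T = 558 + 273.15 = 831.15 K
D = 7.8824e-04 * exp(-210e3 / (8.314 * 831.15)) = 4.9943e-17 m^2/s
Step 2: J = D * (C1 - C2) / dx
J = 4.9943e-17 * (5.77 - 2.65) / 2.3e-03
J = 6.775e-14 kg/(m^2*s)


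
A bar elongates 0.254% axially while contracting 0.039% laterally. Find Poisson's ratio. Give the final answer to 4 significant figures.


nu = -epsilon_lat / epsilon_axial
Lateral strain is contraction (negative), so using magnitudes:
nu = 0.039 / 0.254
nu = 0.1535


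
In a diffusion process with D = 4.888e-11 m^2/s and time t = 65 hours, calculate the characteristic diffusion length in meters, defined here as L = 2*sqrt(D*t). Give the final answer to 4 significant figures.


t = 65 hr = 234000 s
Diffusion length = 2*sqrt(D*t)
= 2*sqrt(4.888e-11 * 234000)
= 6.764e-03 m


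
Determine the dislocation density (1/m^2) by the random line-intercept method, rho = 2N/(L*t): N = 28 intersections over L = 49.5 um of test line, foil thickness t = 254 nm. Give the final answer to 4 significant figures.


rho = 2N / (L * t)
L = 49.5 um = 4.95e-05 m, t = 254 nm = 2.54e-07 m
rho = 2 * 28 / (4.95e-05 * 2.54e-07)
rho = 4.454e+12 1/m^2


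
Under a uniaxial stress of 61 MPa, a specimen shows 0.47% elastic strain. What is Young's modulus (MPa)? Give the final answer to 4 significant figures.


E = sigma / epsilon
epsilon = 0.47% = 4.7e-03
E = 61 / 4.7e-03
E = 12980 MPa


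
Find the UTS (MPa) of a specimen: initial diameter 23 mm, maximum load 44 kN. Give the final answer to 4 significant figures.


A0 = pi*(d/2)^2 = pi*(23/2)^2 = 415.476 mm^2
UTS = F_max / A0 = 44*1000 / 415.476
UTS = 105.9 MPa


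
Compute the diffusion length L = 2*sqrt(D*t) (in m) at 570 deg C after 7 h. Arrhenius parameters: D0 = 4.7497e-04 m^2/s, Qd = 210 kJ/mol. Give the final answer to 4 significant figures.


Step 1: D = D0 * exp(-Qd/(R*T))
T = 843.15 K
D = 4.7497e-04 * exp(-210e3 / (8.314 * 843.15)) = 4.63792e-17 m^2/s
Step 2: L = 2*sqrt(D*t)
t = 7 h = 25200 s
L = 2*sqrt(4.63792e-17 * 25200) = 2.162e-06 m


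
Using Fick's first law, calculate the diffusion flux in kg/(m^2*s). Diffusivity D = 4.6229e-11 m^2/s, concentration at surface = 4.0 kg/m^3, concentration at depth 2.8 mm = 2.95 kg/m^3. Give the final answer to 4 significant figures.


J = -D * (dC/dx) = D * (C1 - C2) / dx
J = 4.6229e-11 * (4.0 - 2.95) / 2.8e-03
J = 1.734e-08 kg/(m^2*s)


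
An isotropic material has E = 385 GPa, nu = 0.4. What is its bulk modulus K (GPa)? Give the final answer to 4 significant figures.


K = E / (3*(1-2*nu))
K = 385 / (3*(1-2*0.4))
K = 641.7 GPa


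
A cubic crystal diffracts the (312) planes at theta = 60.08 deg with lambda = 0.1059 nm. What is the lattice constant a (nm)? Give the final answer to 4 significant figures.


d = lambda / (2*sin(theta))
d = 0.1059 / (2*sin(60.08 deg))
d = 0.0610922 nm
a = d * sqrt(h^2+k^2+l^2) = 0.0610922 * sqrt(14)
a = 0.2286 nm


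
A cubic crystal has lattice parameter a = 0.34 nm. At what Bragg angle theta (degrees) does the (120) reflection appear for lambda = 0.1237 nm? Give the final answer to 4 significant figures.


d = a / sqrt(h^2+k^2+l^2)
d = 0.34 / sqrt(5) = 0.152053 nm
lambda = 2*d*sin(theta)  =>  sin(theta) = lambda / (2*d)
sin(theta) = 0.1237 / (2 * 0.152053) = 0.406767
theta = 24 deg


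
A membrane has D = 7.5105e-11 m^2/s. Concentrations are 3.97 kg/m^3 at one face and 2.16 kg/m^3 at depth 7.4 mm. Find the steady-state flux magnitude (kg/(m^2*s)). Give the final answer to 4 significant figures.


J = -D * (dC/dx) = D * (C1 - C2) / dx
J = 7.5105e-11 * (3.97 - 2.16) / 7.4e-03
J = 1.837e-08 kg/(m^2*s)


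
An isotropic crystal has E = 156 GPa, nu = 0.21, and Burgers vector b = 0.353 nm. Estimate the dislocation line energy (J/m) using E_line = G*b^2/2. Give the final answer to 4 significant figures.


Step 1: G = E / (2*(1+nu))
G = 156 / (2*(1+0.21)) = 64.4628 GPa = 6.44628e+10 Pa
Step 2: E_line = G*b^2/2
b = 0.353 nm = 3.53e-10 m
E_line = 0.5 * 6.44628e+10 * (3.53e-10)^2 = 4.016e-09 J/m


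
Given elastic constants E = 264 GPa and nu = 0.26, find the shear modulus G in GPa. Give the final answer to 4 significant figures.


G = E / (2*(1+nu))
G = 264 / (2*(1+0.26))
G = 104.8 GPa


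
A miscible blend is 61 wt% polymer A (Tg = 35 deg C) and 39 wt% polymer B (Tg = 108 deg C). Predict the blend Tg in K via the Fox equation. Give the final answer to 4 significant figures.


1/Tg = w1/Tg1 + w2/Tg2 (in Kelvin)
Tg1 = 308.15 K, Tg2 = 381.15 K
1/Tg = 0.61/308.15 + 0.39/381.15
Tg = 333 K


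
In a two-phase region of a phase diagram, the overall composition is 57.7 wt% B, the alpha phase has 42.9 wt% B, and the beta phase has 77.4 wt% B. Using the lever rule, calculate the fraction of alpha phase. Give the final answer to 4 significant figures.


f_alpha = (C_beta - C0) / (C_beta - C_alpha)
f_alpha = (77.4 - 57.7) / (77.4 - 42.9)
f_alpha = 0.571


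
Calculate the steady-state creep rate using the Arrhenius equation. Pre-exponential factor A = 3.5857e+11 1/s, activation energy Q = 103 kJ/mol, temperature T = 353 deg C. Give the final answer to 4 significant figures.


rate = A * exp(-Q / (R*T))
T = 353 + 273.15 = 626.15 K
rate = 3.5857e+11 * exp(-103e3 / (8.314 * 626.15))
rate = 915.8 1/s
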